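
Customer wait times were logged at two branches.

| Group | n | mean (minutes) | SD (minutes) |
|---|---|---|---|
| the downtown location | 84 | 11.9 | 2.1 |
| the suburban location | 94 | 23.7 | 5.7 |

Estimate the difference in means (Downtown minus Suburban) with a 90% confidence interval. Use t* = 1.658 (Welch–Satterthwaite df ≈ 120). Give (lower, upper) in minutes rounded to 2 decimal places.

(-12.85, -10.75)

SE₁ = s₁/√n₁ = 2.1/√84 = 0.2291; SE₂ = 5.7/√94 = 0.5879.
Independent samples, unequal variances: SE_diff = √(SE₁² + SE₂²) = √(0.05248681 + 0.34562641) = 0.6310.
t* = 1.658, so margin of error = 1.658 × 0.6310 = 1.0462.
Difference in means = 11.9 − 23.7 = -11.8000.
-11.8000 ± 1.0462 → (-12.85, -10.75).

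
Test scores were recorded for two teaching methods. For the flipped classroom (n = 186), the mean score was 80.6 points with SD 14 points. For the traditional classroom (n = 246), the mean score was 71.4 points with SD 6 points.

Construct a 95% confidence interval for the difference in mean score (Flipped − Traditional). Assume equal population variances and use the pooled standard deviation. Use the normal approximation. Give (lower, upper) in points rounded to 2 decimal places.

(7.25, 11.15)

Pooled variance s_p² = [185·14² + 245·6²] / (186+246−2) = 104.8372, so s_p = 10.2390.
SE_diff = s_p·√(1/n₁ + 1/n₂) = 10.2390·√(1/186 + 1/246) = 0.9949.
z* = 1.960; margin = 1.960 × 0.9949 = 1.9500.
Difference = 80.6 − 71.4 = 9.2000.
9.2000 ± 1.9500 → (7.25, 11.15).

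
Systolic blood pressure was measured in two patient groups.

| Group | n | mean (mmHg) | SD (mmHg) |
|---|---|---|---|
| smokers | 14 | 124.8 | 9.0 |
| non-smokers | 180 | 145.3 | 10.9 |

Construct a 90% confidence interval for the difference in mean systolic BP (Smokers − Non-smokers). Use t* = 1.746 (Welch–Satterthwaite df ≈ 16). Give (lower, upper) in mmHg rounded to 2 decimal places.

(-24.93, -16.07)

SE₁ = s₁/√n₁ = 9.0/√14 = 2.4054; SE₂ = 10.9/√180 = 0.8124.
Independent samples, unequal variances: SE_diff = √(SE₁² + SE₂²) = √(5.78594916 + 0.65999376) = 2.5389.
t* = 1.746, so margin of error = 1.746 × 2.5389 = 4.4329.
Difference in means = 124.8 − 145.3 = -20.5000.
-20.5000 ± 4.4329 → (-24.93, -16.07).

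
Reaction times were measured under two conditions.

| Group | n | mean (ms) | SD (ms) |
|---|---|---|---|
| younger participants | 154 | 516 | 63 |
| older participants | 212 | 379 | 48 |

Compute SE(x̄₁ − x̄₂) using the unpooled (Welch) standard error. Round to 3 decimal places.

6.053

SE₁ = s₁/√n₁ = 63/√154 = 5.0767; SE₂ = 48/√212 = 3.2967.
Independent samples, unequal variances: SE_diff = √(SE₁² + SE₂²) = √(25.77288289 + 10.86823089) = 6.0532.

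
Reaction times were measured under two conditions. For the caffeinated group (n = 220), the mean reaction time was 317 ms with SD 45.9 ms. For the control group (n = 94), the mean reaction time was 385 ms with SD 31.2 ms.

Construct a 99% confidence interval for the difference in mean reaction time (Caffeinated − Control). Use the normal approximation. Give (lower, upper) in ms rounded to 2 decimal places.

(-79.50, -56.50)

Per-group SEs: s₁/√n₁ = 45.9/√220 = 3.0946, s₂/√n₂ = 31.2/√94 = 3.2180.
Unpooled SE of the difference: √(9.57654916 + 10.355524) = 4.4645.
Margin of error = z* · SE = 2.576 × 4.4645 = 11.5006.
x̄₁ − x̄₂ = 317 − 385 = -68.0000.
CI: -68.0000 ± 11.5006 = (-79.50, -56.50).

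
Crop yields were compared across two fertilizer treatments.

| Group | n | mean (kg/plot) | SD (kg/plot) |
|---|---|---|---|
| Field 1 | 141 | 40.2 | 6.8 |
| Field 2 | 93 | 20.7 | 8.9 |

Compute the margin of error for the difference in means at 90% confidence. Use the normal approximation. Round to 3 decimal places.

1.787

Standard errors of each mean: 6.8/√141 = 0.5727 and 8.9/√93 = 0.9229.
SE(x̄₁ − x̄₂) = √(0.5727² + 0.9229²) = 1.0862 for independent samples with unequal variances.
With z* = 1.645, the margin is 1.645 × 1.0862 = 1.7868.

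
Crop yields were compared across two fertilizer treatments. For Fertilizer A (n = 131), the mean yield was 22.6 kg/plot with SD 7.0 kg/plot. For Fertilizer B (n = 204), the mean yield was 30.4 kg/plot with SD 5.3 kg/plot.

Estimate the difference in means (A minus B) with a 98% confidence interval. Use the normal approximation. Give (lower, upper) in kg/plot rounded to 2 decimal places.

Per-group SEs: s₁/√n₁ = 7.0/√131 = 0.6116, s₂/√n₂ = 5.3/√204 = 0.3711.
Unpooled SE of the difference: √(0.37405456 + 0.13771521) = 0.7154.
Margin of error = z* · SE = 2.326 × 0.7154 = 1.6640.
x̄₁ − x̄₂ = 22.6 − 30.4 = -7.8000.
CI: -7.8000 ± 1.6640 = (-9.46, -6.14).

(-9.46, -6.14)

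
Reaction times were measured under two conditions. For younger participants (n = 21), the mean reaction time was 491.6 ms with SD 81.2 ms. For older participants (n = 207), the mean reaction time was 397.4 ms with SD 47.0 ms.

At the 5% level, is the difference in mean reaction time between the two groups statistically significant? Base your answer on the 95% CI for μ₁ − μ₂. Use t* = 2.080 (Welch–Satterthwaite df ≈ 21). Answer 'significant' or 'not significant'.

significant

Per-group SEs: s₁/√n₁ = 81.2/√21 = 17.7193, s₂/√n₂ = 47.0/√207 = 3.2667.
Unpooled SE of the difference: √(313.97359249 + 10.67132889) = 18.0179.
Margin of error = t* · SE = 2.080 × 18.0179 = 37.4772.
x̄₁ − x̄₂ = 491.6 − 397.4 = 94.2000.
CI: 94.2000 ± 37.4772 = (56.7228, 131.6772).
The interval (56.7228, 131.6772) does not contain 0, so the difference is significant.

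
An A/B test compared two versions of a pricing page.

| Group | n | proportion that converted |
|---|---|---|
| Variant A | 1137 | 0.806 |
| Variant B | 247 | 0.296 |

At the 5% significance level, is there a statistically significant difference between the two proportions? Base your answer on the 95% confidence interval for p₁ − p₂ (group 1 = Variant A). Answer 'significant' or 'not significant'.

significant

SE₁ = √(p̂₁(1−p̂₁)/n₁) = √(0.8060·0.1940/1137) = 0.01173; SE₂ = √(0.2960·0.7040/247) = 0.02905.
Independent samples: SE of the difference = √(SE₁² + SE₂²) = √(0.0001375929 + 0.0008439025) = 0.03133.
z* for 95% confidence is 1.960, so the margin of error is 1.960 × 0.03133 = 0.06141.
Point estimate p̂₁ − p̂₂ = 0.8060 − 0.2960 = 0.5100.
0.5100 ± 0.06141 → (0.44859, 0.57141).
The interval (0.44859, 0.57141) does not contain 0, so the difference is significant.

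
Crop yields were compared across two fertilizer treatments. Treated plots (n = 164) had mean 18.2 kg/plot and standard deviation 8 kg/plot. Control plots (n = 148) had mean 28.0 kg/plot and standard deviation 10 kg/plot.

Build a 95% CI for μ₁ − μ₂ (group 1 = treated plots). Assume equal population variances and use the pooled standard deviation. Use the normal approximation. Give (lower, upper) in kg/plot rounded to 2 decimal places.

s_p = √[((n₁−1)s₁² + (n₂−1)s₂²)/(n₁+n₂−2)] = √[(163·8² + 147·10²)/310] = 9.0039.
SE = 9.0039·√(1/164 + 1/148) = 1.0208.
With z* = 1.960, margin = 1.960 × 1.0208 = 2.0008.
x̄₁ − x̄₂ = 18.2 − 28.0 = -9.8000; interval -9.8000 ± 2.0008 = (-11.80, -7.80).

(-11.80, -7.80)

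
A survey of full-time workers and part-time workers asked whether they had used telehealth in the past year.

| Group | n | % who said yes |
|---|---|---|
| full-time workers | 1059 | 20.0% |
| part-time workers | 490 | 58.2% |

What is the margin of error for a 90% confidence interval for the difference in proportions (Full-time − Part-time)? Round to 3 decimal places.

0.042

Each SE is √(p̂(1−p̂)/n): √(0.2000·0.8000/1059) = 0.01229 and √(0.5820·0.4180/490) = 0.02228.
SE(p̂₁ − p̂₂) = √(SE₁² + SE₂²) = √(0.0001510441 + 0.0004963984) = 0.02544, since the two samples are independent.
At 90% confidence z* = 1.645; margin = 1.645 × 0.02544 = 0.04185.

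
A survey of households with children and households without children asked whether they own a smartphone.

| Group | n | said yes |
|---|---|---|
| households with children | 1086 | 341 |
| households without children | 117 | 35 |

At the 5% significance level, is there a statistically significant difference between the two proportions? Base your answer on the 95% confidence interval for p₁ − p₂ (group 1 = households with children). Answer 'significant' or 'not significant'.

p̂₁ = 341/1086 = 0.3140 and p̂₂ = 35/117 = 0.2991.
SE₁ = √(p̂₁(1−p̂₁)/n₁) = √(0.3140·0.6860/1086) = 0.01408; SE₂ = √(0.2991·0.7009/117) = 0.04233.
Independent samples: SE of the difference = √(SE₁² + SE₂²) = √(0.0001982464 + 0.0017918289) = 0.04461.
z* for 95% confidence is 1.960, so the margin of error is 1.960 × 0.04461 = 0.08744.
Point estimate p̂₁ − p̂₂ = 0.3140 − 0.2991 = 0.0149.
0.0149 ± 0.08744 → (-0.07254, 0.10234).
The interval (-0.07254, 0.10234) contains 0, so the difference is not significant.

not significant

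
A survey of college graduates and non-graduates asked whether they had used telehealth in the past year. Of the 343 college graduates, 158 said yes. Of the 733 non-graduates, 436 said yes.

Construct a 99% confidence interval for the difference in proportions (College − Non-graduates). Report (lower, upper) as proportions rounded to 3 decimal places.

(-0.218, -0.051)

First, p̂₁ = 158/343 = 0.4606; p̂₂ = 436/733 = 0.5948.
The two standard errors are √(0.4606×0.5394/343) = 0.02691 and √(0.5948×0.4052/733) = 0.01813.
Because the samples are independent, SE_diff = √(0.02691² + 0.01813²) = 0.03245.
Using z* = 2.576 for 99%, ME = 2.576 × 0.03245 = 0.08359.
p̂₁ − p̂₂ = -0.1342; interval -0.1342 ± 0.08359 gives (-0.218, -0.051).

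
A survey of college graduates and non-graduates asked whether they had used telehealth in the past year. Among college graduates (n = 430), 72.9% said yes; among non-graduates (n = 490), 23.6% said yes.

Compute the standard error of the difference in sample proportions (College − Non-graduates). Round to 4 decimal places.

The two standard errors are √(0.7290×0.2710/430) = 0.02143 and √(0.2360×0.7640/490) = 0.01918.
Because the samples are independent, SE_diff = √(0.02143² + 0.01918²) = 0.02876.

0.0288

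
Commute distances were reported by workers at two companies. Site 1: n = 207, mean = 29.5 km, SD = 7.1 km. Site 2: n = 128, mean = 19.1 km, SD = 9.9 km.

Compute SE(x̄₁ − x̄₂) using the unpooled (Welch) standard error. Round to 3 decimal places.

SE₁ = s₁/√n₁ = 7.1/√207 = 0.4935; SE₂ = 9.9/√128 = 0.8750.
Independent samples, unequal variances: SE_diff = √(SE₁² + SE₂²) = √(0.24354225 + 0.765625) = 1.0046.

1.005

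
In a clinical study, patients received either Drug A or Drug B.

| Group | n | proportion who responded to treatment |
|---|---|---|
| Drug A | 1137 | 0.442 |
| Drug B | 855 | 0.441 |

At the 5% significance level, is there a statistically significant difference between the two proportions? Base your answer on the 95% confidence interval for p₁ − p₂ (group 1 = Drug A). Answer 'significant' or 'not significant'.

not significant

Each SE is √(p̂(1−p̂)/n): √(0.4420·0.5580/1137) = 0.01473 and √(0.4410·0.5590/855) = 0.01698.
SE(p̂₁ − p̂₂) = √(SE₁² + SE₂²) = √(0.0002169729 + 0.0002883204) = 0.02248, since the two samples are independent.
At 95% confidence z* = 1.960; margin = 1.960 × 0.02248 = 0.04406.
The difference is 0.4420 − 0.4410 = 0.0010, so the interval is 0.0010 ± 0.04406 = (-0.04306, 0.04506).
The interval (-0.04306, 0.04506) contains 0, so the difference is not significant.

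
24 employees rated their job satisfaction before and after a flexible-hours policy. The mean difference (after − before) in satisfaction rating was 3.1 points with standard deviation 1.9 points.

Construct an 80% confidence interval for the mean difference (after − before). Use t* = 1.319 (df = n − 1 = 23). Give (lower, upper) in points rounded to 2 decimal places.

This is a matched-pairs design, so SE = s_d/√n = 1.9/√24 = 0.3878.
Margin = 1.319 × 0.3878 = 0.5115; the interval is 3.1 ± 0.5115 = (2.59, 3.61).

(2.59, 3.61)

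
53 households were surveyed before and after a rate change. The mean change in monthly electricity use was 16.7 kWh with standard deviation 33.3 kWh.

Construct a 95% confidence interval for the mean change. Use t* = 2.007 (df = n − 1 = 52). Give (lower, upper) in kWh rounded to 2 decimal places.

(7.52, 25.88)

Paired design: SE = s_d/√n = 33.3/√53 = 4.5741.
t* = 2.007; margin of error = 2.007 × 4.5741 = 9.1802.
16.7 ± 9.1802 → (7.52, 25.88).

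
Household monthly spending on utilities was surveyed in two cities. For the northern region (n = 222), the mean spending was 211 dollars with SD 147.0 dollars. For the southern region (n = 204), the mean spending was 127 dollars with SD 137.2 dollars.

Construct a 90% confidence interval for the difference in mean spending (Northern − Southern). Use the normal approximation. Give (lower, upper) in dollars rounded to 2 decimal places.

(61.35, 106.65)

SE₁ = s₁/√n₁ = 147.0/√222 = 9.8660; SE₂ = 137.2/√204 = 9.6059.
Independent samples, unequal variances: SE_diff = √(SE₁² + SE₂²) = √(97.337956 + 92.27331481) = 13.7699.
z* = 1.645, so margin of error = 1.645 × 13.7699 = 22.6515.
Difference in means = 211 − 127 = 84.0000.
84.0000 ± 22.6515 → (61.35, 106.65).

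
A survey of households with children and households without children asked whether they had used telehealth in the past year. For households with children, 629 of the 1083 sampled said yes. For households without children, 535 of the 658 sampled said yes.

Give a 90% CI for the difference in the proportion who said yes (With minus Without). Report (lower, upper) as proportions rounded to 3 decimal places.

Sample proportions: 629/1083 = 0.5808, 535/658 = 0.8131.
Each SE is √(p̂(1−p̂)/n): √(0.5808·0.4192/1083) = 0.01499 and √(0.8131·0.1869/658) = 0.01520.
SE(p̂₁ − p̂₂) = √(SE₁² + SE₂²) = √(0.0002247001 + 0.00023104) = 0.02135, since the two samples are independent.
At 90% confidence z* = 1.645; margin = 1.645 × 0.02135 = 0.03512.
The difference is 0.5808 − 0.8131 = -0.2323, so the interval is -0.2323 ± 0.03512 = (-0.267, -0.197).

(-0.267, -0.197)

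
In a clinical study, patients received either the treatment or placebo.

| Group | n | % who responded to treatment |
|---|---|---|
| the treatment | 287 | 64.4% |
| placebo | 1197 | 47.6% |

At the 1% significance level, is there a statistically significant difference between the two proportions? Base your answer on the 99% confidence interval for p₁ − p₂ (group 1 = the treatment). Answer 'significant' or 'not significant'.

SE₁ = √(p̂₁(1−p̂₁)/n₁) = √(0.6440·0.3560/287) = 0.02826; SE₂ = √(0.4760·0.5240/1197) = 0.01444.
Independent samples: SE of the difference = √(SE₁² + SE₂²) = √(0.0007986276 + 0.0002085136) = 0.03174.
z* for 99% confidence is 2.576, so the margin of error is 2.576 × 0.03174 = 0.08176.
Point estimate p̂₁ − p̂₂ = 0.6440 − 0.4760 = 0.1680.
0.1680 ± 0.08176 → (0.08624, 0.24976).
The interval (0.08624, 0.24976) does not contain 0, so the difference is significant.

significant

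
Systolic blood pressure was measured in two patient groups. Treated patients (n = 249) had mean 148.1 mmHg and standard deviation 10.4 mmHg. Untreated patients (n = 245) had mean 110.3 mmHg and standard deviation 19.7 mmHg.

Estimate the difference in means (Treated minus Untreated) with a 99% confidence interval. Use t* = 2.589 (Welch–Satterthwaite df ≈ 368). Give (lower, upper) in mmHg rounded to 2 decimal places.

(34.12, 41.48)

Standard errors of each mean: 10.4/√249 = 0.6591 and 19.7/√245 = 1.2586.
SE(x̄₁ − x̄₂) = √(0.6591² + 1.2586²) = 1.4207 for independent samples with unequal variances.
With t* = 2.589, the margin is 2.589 × 1.4207 = 3.6782.
x̄₁ − x̄₂ = 148.1 − 110.3 = 37.8000; the interval is 37.8000 ± 3.6782 = (34.12, 41.48).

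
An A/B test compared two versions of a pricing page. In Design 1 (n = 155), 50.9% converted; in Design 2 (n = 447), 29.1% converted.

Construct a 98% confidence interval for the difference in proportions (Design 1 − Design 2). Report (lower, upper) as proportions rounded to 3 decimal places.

(0.112, 0.324)

Each SE is √(p̂(1−p̂)/n): √(0.5090·0.4910/155) = 0.04015 and √(0.2910·0.7090/447) = 0.02148.
SE(p̂₁ − p̂₂) = √(SE₁² + SE₂²) = √(0.0016120225 + 0.0004613904) = 0.04553, since the two samples are independent.
At 98% confidence z* = 2.326; margin = 2.326 × 0.04553 = 0.10590.
The difference is 0.5090 − 0.2910 = 0.2180, so the interval is 0.2180 ± 0.10590 = (0.112, 0.324).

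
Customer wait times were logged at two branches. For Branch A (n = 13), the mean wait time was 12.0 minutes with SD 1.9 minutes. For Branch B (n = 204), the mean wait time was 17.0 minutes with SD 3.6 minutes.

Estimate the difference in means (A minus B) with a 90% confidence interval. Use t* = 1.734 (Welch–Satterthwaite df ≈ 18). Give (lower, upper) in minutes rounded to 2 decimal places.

Per-group SEs: s₁/√n₁ = 1.9/√13 = 0.5270, s₂/√n₂ = 3.6/√204 = 0.2521.
Unpooled SE of the difference: √(0.277729 + 0.06355441) = 0.5842.
Margin of error = t* · SE = 1.734 × 0.5842 = 1.0130.
x̄₁ − x̄₂ = 12.0 − 17.0 = -5.0000.
CI: -5.0000 ± 1.0130 = (-6.01, -3.99).

(-6.01, -3.99)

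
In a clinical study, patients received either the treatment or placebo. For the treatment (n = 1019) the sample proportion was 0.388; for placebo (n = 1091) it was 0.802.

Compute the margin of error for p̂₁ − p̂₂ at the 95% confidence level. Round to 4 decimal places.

SE₁ = √(p̂₁(1−p̂₁)/n₁) = √(0.3880·0.6120/1019) = 0.01527; SE₂ = √(0.8020·0.1980/1091) = 0.01206.
Independent samples: SE of the difference = √(SE₁² + SE₂²) = √(0.0002331729 + 0.0001454436) = 0.01946.
z* for 95% confidence is 1.960, so the margin of error is 1.960 × 0.01946 = 0.03814.

0.0381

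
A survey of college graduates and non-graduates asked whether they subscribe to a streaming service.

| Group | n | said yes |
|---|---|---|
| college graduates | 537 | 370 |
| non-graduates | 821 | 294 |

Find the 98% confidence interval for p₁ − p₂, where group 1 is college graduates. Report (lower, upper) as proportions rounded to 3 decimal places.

(0.270, 0.392)

First, p̂₁ = 370/537 = 0.6890; p̂₂ = 294/821 = 0.3581.
The two standard errors are √(0.6890×0.3110/537) = 0.01998 and √(0.3581×0.6419/821) = 0.01673.
Because the samples are independent, SE_diff = √(0.01998² + 0.01673²) = 0.02606.
Using z* = 2.326 for 98%, ME = 2.326 × 0.02606 = 0.06062.
p̂₁ − p̂₂ = 0.3309; interval 0.3309 ± 0.06062 gives (0.270, 0.392).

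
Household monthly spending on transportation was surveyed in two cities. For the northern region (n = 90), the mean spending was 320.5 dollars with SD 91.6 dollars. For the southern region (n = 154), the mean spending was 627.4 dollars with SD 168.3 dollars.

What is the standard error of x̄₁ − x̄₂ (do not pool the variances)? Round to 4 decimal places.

16.6480

Per-group SEs: s₁/√n₁ = 91.6/√90 = 9.6555, s₂/√n₂ = 168.3/√154 = 13.5620.
Unpooled SE of the difference: √(93.22868025 + 183.927844) = 16.6480.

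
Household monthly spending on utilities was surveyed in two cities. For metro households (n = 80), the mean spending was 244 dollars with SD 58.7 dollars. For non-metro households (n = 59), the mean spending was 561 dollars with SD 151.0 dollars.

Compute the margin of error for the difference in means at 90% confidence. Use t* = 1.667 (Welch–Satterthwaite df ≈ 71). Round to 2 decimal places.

34.55

Standard errors of each mean: 58.7/√80 = 6.5629 and 151.0/√59 = 19.6585.
SE(x̄₁ − x̄₂) = √(6.5629² + 19.6585²) = 20.7251 for independent samples with unequal variances.
With t* = 1.667, the margin is 1.667 × 20.7251 = 34.5487.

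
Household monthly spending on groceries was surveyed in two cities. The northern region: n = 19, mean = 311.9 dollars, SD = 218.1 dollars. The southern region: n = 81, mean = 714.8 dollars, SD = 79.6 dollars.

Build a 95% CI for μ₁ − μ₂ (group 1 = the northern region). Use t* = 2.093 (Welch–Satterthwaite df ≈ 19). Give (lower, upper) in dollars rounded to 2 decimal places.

SE₁ = s₁/√n₁ = 218.1/√19 = 50.0356; SE₂ = 79.6/√81 = 8.8444.
Independent samples, unequal variances: SE_diff = √(SE₁² + SE₂²) = √(2503.56126736 + 78.22341136) = 50.8113.
t* = 2.093, so margin of error = 2.093 × 50.8113 = 106.3481.
Difference in means = 311.9 − 714.8 = -402.9000.
-402.9000 ± 106.3481 → (-509.25, -296.55).

(-509.25, -296.55)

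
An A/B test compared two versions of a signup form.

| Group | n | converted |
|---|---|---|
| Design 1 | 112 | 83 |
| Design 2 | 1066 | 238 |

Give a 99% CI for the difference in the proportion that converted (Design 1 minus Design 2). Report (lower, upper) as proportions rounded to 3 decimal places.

(0.406, 0.629)

First, p̂₁ = 83/112 = 0.7411; p̂₂ = 238/1066 = 0.2233.
The two standard errors are √(0.7411×0.2589/112) = 0.04139 and √(0.2233×0.7767/1066) = 0.01276.
Because the samples are independent, SE_diff = √(0.04139² + 0.01276²) = 0.04331.
Using z* = 2.576 for 99%, ME = 2.576 × 0.04331 = 0.11157.
p̂₁ − p̂₂ = 0.5178; interval 0.5178 ± 0.11157 gives (0.406, 0.629).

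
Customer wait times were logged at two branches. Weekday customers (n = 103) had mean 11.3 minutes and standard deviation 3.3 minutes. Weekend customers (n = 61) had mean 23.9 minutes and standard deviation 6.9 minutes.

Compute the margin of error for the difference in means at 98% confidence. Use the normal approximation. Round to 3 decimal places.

SE₁ = s₁/√n₁ = 3.3/√103 = 0.3252; SE₂ = 6.9/√61 = 0.8835.
Independent samples, unequal variances: SE_diff = √(SE₁² + SE₂²) = √(0.10575504 + 0.78057225) = 0.9414.
z* = 2.326, so margin of error = 2.326 × 0.9414 = 2.1897.

2.190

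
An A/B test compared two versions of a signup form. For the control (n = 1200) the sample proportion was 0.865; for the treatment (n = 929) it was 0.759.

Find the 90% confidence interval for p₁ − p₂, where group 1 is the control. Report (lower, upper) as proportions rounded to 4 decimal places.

The two standard errors are √(0.8650×0.1350/1200) = 0.00986 and √(0.7590×0.2410/929) = 0.01403.
Because the samples are independent, SE_diff = √(0.00986² + 0.01403²) = 0.01715.
Using z* = 1.645 for 90%, ME = 1.645 × 0.01715 = 0.02821.
p̂₁ − p̂₂ = 0.1060; interval 0.1060 ± 0.02821 gives (0.0778, 0.1342).

(0.0778, 0.1342)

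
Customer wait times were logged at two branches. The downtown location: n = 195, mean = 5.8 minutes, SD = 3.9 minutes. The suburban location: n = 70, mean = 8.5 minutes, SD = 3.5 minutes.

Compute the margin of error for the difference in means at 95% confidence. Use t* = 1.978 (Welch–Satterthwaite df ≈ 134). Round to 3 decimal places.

0.995

SE₁ = s₁/√n₁ = 3.9/√195 = 0.2793; SE₂ = 3.5/√70 = 0.4183.
Independent samples, unequal variances: SE_diff = √(SE₁² + SE₂²) = √(0.07800849 + 0.17497489) = 0.5030.
t* = 1.978, so margin of error = 1.978 × 0.5030 = 0.9949.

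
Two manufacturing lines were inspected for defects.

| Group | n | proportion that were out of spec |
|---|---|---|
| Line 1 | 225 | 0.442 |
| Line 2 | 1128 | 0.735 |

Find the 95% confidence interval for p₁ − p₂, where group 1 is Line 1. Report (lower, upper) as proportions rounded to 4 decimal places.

SE₁ = √(p̂₁(1−p̂₁)/n₁) = √(0.4420·0.5580/225) = 0.03311; SE₂ = √(0.7350·0.2650/1128) = 0.01314.
Independent samples: SE of the difference = √(SE₁² + SE₂²) = √(0.0010962721 + 0.0001726596) = 0.03562.
z* for 95% confidence is 1.960, so the margin of error is 1.960 × 0.03562 = 0.06982.
Point estimate p̂₁ − p̂₂ = 0.4420 − 0.7350 = -0.2930.
-0.2930 ± 0.06982 → (-0.3628, -0.2232).

(-0.3628, -0.2232)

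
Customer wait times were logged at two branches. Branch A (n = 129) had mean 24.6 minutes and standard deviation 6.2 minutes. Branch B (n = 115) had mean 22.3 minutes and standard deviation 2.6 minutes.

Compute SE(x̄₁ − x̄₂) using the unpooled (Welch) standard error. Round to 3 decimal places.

0.597

Per-group SEs: s₁/√n₁ = 6.2/√129 = 0.5459, s₂/√n₂ = 2.6/√115 = 0.2425.
Unpooled SE of the difference: √(0.29800681 + 0.05880625) = 0.5973.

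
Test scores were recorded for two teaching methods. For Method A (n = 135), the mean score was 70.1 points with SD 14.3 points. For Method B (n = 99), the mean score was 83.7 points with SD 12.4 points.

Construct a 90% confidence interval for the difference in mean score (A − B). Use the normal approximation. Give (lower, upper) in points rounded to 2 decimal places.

(-16.48, -10.72)

Standard errors of each mean: 14.3/√135 = 1.2307 and 12.4/√99 = 1.2462.
SE(x̄₁ − x̄₂) = √(1.2307² + 1.2462²) = 1.7515 for independent samples with unequal variances.
With z* = 1.645, the margin is 1.645 × 1.7515 = 2.8812.
x̄₁ − x̄₂ = 70.1 − 83.7 = -13.6000; the interval is -13.6000 ± 2.8812 = (-16.48, -10.72).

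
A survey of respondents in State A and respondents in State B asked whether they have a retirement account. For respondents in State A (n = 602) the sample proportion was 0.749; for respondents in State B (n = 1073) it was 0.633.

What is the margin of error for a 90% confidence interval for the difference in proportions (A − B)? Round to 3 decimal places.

0.038

The two standard errors are √(0.7490×0.2510/602) = 0.01767 and √(0.6330×0.3670/1073) = 0.01471.
Because the samples are independent, SE_diff = √(0.01767² + 0.01471²) = 0.02299.
Using z* = 1.645 for 90%, ME = 1.645 × 0.02299 = 0.03782.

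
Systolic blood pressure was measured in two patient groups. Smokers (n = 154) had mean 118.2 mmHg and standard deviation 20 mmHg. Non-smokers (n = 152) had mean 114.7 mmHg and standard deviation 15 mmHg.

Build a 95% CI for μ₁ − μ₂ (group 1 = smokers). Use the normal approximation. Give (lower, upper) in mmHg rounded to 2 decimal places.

Standard errors of each mean: 20/√154 = 1.6116 and 15/√152 = 1.2167.
SE(x̄₁ − x̄₂) = √(1.6116² + 1.2167²) = 2.0193 for independent samples with unequal variances.
With z* = 1.960, the margin is 1.960 × 2.0193 = 3.9578.
x̄₁ − x̄₂ = 118.2 − 114.7 = 3.5000; the interval is 3.5000 ± 3.9578 = (-0.46, 7.46).

(-0.46, 7.46)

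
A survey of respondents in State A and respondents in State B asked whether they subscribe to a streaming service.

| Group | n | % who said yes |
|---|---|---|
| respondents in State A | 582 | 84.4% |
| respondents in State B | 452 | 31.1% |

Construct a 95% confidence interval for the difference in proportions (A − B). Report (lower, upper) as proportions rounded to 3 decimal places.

SE₁ = √(p̂₁(1−p̂₁)/n₁) = √(0.8440·0.1560/582) = 0.01504; SE₂ = √(0.3110·0.6890/452) = 0.02177.
Independent samples: SE of the difference = √(SE₁² + SE₂²) = √(0.0002262016 + 0.0004739329) = 0.02646.
z* for 95% confidence is 1.960, so the margin of error is 1.960 × 0.02646 = 0.05186.
Point estimate p̂₁ − p̂₂ = 0.8440 − 0.3110 = 0.5330.
0.5330 ± 0.05186 → (0.481, 0.585).

(0.481, 0.585)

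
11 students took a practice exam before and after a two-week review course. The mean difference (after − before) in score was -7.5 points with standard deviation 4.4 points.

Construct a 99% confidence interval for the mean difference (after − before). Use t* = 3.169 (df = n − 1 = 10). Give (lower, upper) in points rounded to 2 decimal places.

(-11.70, -3.30)

Paired design: SE = s_d/√n = 4.4/√11 = 1.3266.
t* = 3.169; margin of error = 3.169 × 1.3266 = 4.2040.
-7.5 ± 4.2040 → (-11.70, -3.30).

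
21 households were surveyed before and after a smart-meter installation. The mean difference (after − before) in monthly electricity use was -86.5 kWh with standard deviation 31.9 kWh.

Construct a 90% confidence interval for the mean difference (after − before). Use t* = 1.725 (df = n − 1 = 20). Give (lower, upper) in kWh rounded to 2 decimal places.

Paired design: SE = s_d/√n = 31.9/√21 = 6.9612.
t* = 1.725; margin of error = 1.725 × 6.9612 = 12.0081.
-86.5 ± 12.0081 → (-98.51, -74.49).

(-98.51, -74.49)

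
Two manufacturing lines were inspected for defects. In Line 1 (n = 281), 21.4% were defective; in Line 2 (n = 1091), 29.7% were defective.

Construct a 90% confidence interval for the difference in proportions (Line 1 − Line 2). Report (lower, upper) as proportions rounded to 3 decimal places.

(-0.129, -0.037)

Each SE is √(p̂(1−p̂)/n): √(0.2140·0.7860/281) = 0.02447 and √(0.2970·0.7030/1091) = 0.01383.
SE(p̂₁ − p̂₂) = √(SE₁² + SE₂²) = √(0.0005987809 + 0.0001912689) = 0.02811, since the two samples are independent.
At 90% confidence z* = 1.645; margin = 1.645 × 0.02811 = 0.04624.
The difference is 0.2140 − 0.2970 = -0.0830, so the interval is -0.0830 ± 0.04624 = (-0.129, -0.037).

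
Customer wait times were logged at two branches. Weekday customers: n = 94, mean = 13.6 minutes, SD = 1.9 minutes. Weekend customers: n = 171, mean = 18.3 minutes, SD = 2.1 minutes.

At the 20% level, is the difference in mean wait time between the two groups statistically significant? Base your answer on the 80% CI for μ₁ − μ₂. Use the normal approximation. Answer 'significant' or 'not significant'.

significant

SE₁ = s₁/√n₁ = 1.9/√94 = 0.1960; SE₂ = 2.1/√171 = 0.1606.
Independent samples, unequal variances: SE_diff = √(SE₁² + SE₂²) = √(0.038416 + 0.02579236) = 0.2534.
z* = 1.282, so margin of error = 1.282 × 0.2534 = 0.3249.
Difference in means = 13.6 − 18.3 = -4.7000.
-4.7000 ± 0.3249 → (-5.0249, -4.3751).
The interval (-5.0249, -4.3751) does not contain 0, so the difference is significant.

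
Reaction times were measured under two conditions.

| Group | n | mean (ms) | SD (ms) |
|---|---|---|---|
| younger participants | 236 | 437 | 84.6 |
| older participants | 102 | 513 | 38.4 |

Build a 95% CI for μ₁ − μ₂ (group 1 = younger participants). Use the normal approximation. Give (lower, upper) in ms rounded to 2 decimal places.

Standard errors of each mean: 84.6/√236 = 5.5070 and 38.4/√102 = 3.8022.
SE(x̄₁ − x̄₂) = √(5.5070² + 3.8022²) = 6.6921 for independent samples with unequal variances.
With z* = 1.960, the margin is 1.960 × 6.6921 = 13.1165.
x̄₁ − x̄₂ = 437 − 513 = -76.0000; the interval is -76.0000 ± 13.1165 = (-89.12, -62.88).

(-89.12, -62.88)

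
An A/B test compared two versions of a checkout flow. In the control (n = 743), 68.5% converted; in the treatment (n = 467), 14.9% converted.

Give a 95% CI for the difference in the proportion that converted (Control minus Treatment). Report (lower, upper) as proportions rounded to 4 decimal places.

(0.4895, 0.5825)

Each SE is √(p̂(1−p̂)/n): √(0.6850·0.3150/743) = 0.01704 and √(0.1490·0.8510/467) = 0.01648.
SE(p̂₁ − p̂₂) = √(SE₁² + SE₂²) = √(0.0002903616 + 0.0002715904) = 0.02371, since the two samples are independent.
At 95% confidence z* = 1.960; margin = 1.960 × 0.02371 = 0.04647.
The difference is 0.6850 − 0.1490 = 0.5360, so the interval is 0.5360 ± 0.04647 = (0.4895, 0.5825).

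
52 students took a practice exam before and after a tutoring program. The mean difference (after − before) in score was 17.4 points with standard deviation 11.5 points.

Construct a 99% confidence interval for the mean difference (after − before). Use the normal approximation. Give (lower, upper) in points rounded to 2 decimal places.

(13.29, 21.51)

Paired design: SE = s_d/√n = 11.5/√52 = 1.5948.
z* = 2.576; margin of error = 2.576 × 1.5948 = 4.1082.
17.4 ± 4.1082 → (13.29, 21.51).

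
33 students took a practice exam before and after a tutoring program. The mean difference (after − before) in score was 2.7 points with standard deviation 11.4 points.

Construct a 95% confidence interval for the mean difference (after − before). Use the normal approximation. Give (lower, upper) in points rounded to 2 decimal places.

(-1.19, 6.59)

This is a matched-pairs design, so SE = s_d/√n = 11.4/√33 = 1.9845.
Margin = 1.960 × 1.9845 = 3.8896; the interval is 2.7 ± 3.8896 = (-1.19, 6.59).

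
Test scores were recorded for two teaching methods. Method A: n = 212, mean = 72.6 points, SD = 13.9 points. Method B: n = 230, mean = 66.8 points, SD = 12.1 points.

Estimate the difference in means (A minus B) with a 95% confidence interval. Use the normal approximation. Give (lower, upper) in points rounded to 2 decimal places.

(3.36, 8.24)

SE₁ = s₁/√n₁ = 13.9/√212 = 0.9547; SE₂ = 12.1/√230 = 0.7979.
Independent samples, unequal variances: SE_diff = √(SE₁² + SE₂²) = √(0.91145209 + 0.63664441) = 1.2442.
z* = 1.960, so margin of error = 1.960 × 1.2442 = 2.4386.
Difference in means = 72.6 − 66.8 = 5.8000.
5.8000 ± 2.4386 → (3.36, 8.24).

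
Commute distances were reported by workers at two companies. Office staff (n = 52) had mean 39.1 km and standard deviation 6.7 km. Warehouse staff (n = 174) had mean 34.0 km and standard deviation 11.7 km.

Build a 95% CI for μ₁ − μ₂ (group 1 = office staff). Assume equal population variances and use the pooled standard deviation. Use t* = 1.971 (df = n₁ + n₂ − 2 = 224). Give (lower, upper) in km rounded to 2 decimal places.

s_p = √[((n₁−1)s₁² + (n₂−1)s₂²)/(n₁+n₂−2)] = √[(51·6.7² + 173·11.7²)/224] = 10.7677.
SE = 10.7677·√(1/52 + 1/174) = 1.7018.
With t* = 1.971, margin = 1.971 × 1.7018 = 3.3542.
x̄₁ − x̄₂ = 39.1 − 34.0 = 5.1000; interval 5.1000 ± 3.3542 = (1.75, 8.45).

(1.75, 8.45)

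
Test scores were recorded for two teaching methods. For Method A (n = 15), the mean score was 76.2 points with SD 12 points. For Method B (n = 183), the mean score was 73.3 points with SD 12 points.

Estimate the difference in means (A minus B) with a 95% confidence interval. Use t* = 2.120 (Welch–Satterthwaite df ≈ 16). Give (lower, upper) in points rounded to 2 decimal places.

Per-group SEs: s₁/√n₁ = 12/√15 = 3.0984, s₂/√n₂ = 12/√183 = 0.8871.
Unpooled SE of the difference: √(9.60008256 + 0.78694641) = 3.2229.
Margin of error = t* · SE = 2.120 × 3.2229 = 6.8325.
x̄₁ − x̄₂ = 76.2 − 73.3 = 2.9000.
CI: 2.9000 ± 6.8325 = (-3.93, 9.73).

(-3.93, 9.73)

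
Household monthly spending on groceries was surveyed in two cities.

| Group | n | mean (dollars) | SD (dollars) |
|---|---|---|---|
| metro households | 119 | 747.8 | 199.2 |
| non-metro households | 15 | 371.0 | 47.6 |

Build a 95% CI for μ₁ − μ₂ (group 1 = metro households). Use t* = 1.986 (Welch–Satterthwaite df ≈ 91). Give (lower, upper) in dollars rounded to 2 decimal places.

(333.09, 420.51)

Standard errors of each mean: 199.2/√119 = 18.2606 and 47.6/√15 = 12.2903.
SE(x̄₁ − x̄₂) = √(18.2606² + 12.2903²) = 22.0114 for independent samples with unequal variances.
With t* = 1.986, the margin is 1.986 × 22.0114 = 43.7146.
x̄₁ − x̄₂ = 747.8 − 371.0 = 376.8000; the interval is 376.8000 ± 43.7146 = (333.09, 420.51).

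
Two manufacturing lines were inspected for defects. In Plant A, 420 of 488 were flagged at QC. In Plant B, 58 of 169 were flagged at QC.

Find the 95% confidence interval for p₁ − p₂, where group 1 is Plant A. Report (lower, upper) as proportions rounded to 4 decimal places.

First, p̂₁ = 420/488 = 0.8607; p̂₂ = 58/169 = 0.3432.
The two standard errors are √(0.8607×0.1393/488) = 0.01567 and √(0.3432×0.6568/169) = 0.03652.
Because the samples are independent, SE_diff = √(0.01567² + 0.03652²) = 0.03974.
Using z* = 1.960 for 95%, ME = 1.960 × 0.03974 = 0.07789.
p̂₁ − p̂₂ = 0.5175; interval 0.5175 ± 0.07789 gives (0.4396, 0.5954).

(0.4396, 0.5954)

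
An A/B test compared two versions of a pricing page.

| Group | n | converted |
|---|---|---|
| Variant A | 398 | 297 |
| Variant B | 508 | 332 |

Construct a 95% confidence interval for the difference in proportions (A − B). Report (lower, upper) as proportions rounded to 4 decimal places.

Sample proportions: 297/398 = 0.7462, 332/508 = 0.6535.
Each SE is √(p̂(1−p̂)/n): √(0.7462·0.2538/398) = 0.02181 and √(0.6535·0.3465/508) = 0.02111.
SE(p̂₁ − p̂₂) = √(SE₁² + SE₂²) = √(0.0004756761 + 0.0004456321) = 0.03035, since the two samples are independent.
At 95% confidence z* = 1.960; margin = 1.960 × 0.03035 = 0.05949.
The difference is 0.7462 − 0.6535 = 0.0927, so the interval is 0.0927 ± 0.05949 = (0.0332, 0.1522).

(0.0332, 0.1522)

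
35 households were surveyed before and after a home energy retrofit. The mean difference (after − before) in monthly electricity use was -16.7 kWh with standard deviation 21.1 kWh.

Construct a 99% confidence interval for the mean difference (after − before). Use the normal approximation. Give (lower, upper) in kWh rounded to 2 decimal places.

(-25.89, -7.51)

This is a matched-pairs design, so SE = s_d/√n = 21.1/√35 = 3.5666.
Margin = 2.576 × 3.5666 = 9.1876; the interval is -16.7 ± 9.1876 = (-25.89, -7.51).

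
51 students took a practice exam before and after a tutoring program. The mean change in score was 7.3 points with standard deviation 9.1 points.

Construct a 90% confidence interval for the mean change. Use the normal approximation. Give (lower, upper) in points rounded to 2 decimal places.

This is a matched-pairs design, so SE = s_d/√n = 9.1/√51 = 1.2743.
Margin = 1.645 × 1.2743 = 2.0962; the interval is 7.3 ± 2.0962 = (5.20, 9.40).

(5.20, 9.40)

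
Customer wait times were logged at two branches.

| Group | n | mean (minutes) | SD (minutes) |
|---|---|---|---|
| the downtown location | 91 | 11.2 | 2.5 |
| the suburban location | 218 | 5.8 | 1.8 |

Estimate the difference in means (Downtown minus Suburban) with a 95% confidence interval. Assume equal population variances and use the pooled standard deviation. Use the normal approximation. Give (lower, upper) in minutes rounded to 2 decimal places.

s_p = √[((n₁−1)s₁² + (n₂−1)s₂²)/(n₁+n₂−2)] = √[(90·2.5² + 217·1.8²)/307] = 2.0304.
SE = 2.0304·√(1/91 + 1/218) = 0.2534.
With z* = 1.960, margin = 1.960 × 0.2534 = 0.4967.
x̄₁ − x̄₂ = 11.2 − 5.8 = 5.4000; interval 5.4000 ± 0.4967 = (4.90, 5.90).

(4.90, 5.90)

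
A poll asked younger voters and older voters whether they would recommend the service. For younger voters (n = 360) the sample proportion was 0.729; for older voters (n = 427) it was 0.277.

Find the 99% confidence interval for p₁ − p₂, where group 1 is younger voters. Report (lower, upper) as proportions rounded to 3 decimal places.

The two standard errors are √(0.7290×0.2710/360) = 0.02343 and √(0.2770×0.7230/427) = 0.02166.
Because the samples are independent, SE_diff = √(0.02343² + 0.02166²) = 0.03191.
Using z* = 2.576 for 99%, ME = 2.576 × 0.03191 = 0.08220.
p̂₁ − p̂₂ = 0.4520; interval 0.4520 ± 0.08220 gives (0.370, 0.534).

(0.370, 0.534)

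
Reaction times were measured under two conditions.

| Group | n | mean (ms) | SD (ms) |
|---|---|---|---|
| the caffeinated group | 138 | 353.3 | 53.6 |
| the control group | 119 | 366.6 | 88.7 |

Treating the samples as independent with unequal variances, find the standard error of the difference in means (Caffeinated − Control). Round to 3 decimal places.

Standard errors of each mean: 53.6/√138 = 4.5627 and 88.7/√119 = 8.1311.
SE(x̄₁ − x̄₂) = √(4.5627² + 8.1311²) = 9.3238 for independent samples with unequal variances.

9.324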